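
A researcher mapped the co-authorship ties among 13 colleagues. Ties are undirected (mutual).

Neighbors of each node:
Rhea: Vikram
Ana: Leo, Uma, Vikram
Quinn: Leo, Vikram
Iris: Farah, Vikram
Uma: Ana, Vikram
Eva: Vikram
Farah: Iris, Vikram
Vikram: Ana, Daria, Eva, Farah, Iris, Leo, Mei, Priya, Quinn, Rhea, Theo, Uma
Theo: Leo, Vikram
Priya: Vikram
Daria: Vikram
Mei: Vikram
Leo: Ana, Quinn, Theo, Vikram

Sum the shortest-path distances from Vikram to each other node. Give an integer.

Distances from Vikram: Ana:1, Daria:1, Eva:1, Farah:1, Iris:1, Leo:1, Mei:1, Priya:1, Quinn:1, Rhea:1, Theo:1, Uma:1.
Sum = 1 + 1 + 1 + 1 + 1 + 1 + 1 + 1 + 1 + 1 + 1 + 1 = 12.

12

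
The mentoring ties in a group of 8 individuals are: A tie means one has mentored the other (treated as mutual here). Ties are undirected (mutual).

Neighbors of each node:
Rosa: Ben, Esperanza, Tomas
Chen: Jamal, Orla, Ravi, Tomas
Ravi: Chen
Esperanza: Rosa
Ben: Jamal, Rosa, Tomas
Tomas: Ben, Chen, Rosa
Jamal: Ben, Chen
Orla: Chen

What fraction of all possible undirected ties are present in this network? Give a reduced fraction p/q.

There are 9 edges and 8 nodes, so the maximum possible is C(8,2) = 28.
Density = 9/28.

9/28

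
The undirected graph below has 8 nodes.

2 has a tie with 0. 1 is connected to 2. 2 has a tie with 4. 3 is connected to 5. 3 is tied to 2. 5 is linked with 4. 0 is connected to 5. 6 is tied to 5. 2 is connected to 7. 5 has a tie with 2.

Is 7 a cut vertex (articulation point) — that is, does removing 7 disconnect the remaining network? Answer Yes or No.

No

Even without 7, every remaining node can still reach every other (the residual graph is connected), so 7 is not a cut vertex.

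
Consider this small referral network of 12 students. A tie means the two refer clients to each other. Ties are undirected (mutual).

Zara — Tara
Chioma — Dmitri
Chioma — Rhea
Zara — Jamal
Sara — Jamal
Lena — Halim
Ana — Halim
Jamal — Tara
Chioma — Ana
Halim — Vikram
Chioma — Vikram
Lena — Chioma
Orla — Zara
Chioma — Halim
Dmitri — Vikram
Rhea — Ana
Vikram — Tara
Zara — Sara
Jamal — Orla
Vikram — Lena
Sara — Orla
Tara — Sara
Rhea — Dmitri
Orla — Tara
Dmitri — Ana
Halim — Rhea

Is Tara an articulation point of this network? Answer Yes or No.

Removing Tara leaves {Jamal, Orla, Sara, and Zara} with no path to {Ana, Chioma, Dmitri, Halim, Lena, Rhea, and Vikram}, so the network splits into 2 components. Tara is a cut vertex.

Yes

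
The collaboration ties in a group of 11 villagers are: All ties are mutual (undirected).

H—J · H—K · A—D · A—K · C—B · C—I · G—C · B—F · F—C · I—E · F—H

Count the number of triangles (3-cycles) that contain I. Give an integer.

I's neighbors are C and E, but none of them are tied to each other, so no triangle contains I.

0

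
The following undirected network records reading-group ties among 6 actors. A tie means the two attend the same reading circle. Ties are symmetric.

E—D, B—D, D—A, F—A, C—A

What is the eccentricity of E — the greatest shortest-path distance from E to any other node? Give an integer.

Distances from E: A:2, B:2, C:3, D:1, F:3.
The largest is 3 (to C and F), so the eccentricity of E is 3.

3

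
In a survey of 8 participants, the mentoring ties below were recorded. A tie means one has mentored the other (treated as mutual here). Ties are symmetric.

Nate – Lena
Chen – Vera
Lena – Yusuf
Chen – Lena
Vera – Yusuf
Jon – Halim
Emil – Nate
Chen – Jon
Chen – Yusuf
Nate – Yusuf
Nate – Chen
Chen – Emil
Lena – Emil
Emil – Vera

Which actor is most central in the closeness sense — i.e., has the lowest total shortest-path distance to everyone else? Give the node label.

Chen

Farness (sum of distances to all others) for each node — Chen:8, Emil:11, Halim:18, Jon:12, Lena:11, Nate:11, Vera:12, Yusuf:11.
The smallest farness is 8, for Chen, so Chen has the highest closeness.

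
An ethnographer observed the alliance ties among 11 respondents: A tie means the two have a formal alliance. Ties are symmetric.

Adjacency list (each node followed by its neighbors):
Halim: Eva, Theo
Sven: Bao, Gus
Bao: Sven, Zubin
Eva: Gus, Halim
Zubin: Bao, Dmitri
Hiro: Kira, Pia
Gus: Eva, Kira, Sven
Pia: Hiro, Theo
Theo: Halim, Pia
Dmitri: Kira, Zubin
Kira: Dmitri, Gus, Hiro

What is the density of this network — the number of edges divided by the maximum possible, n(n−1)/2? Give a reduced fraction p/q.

12/55

There are 12 edges and 11 nodes, so the maximum possible is C(11,2) = 55.
Density = 12/55.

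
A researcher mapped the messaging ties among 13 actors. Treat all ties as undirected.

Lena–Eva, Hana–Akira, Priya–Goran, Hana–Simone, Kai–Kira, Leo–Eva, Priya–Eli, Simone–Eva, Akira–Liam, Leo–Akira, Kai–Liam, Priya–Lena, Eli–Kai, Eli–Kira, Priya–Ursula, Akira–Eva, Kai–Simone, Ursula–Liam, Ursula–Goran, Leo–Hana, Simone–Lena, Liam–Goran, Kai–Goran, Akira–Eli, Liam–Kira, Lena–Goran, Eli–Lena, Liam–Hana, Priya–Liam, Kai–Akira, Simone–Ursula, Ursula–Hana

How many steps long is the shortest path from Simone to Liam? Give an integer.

One shortest route is Simone – Hana – Liam, which uses 2 edges, and Simone and Liam are not directly tied, so nothing shorter exists. So d(Simone,Liam) = 2.

2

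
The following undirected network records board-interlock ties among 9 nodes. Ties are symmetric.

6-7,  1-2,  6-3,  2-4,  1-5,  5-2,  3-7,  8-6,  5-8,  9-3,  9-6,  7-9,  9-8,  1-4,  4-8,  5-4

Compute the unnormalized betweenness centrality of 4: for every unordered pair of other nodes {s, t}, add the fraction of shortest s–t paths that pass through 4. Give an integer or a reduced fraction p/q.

Pairs whose geodesics pass through 4 — 7–1: 2/4; 7–2: 2/4; 9–1: 1/2; 9–2: 1/2; 3–1: 2/4; 3–2: 2/4; 6–1: 1/2; 6–2: 1/2; 1–8: 1/2; 2–8: 1/2.
All other pairs contribute 0.
Summing the contributions gives betweenness(4) = 5.

5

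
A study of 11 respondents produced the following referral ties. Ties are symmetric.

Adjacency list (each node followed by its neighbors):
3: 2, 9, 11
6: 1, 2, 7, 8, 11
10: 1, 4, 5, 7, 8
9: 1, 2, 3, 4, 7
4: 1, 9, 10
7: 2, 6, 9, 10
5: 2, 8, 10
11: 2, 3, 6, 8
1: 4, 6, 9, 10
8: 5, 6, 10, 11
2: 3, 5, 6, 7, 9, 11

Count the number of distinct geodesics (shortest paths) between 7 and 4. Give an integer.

The shortest distance is 2. The length-2 paths are: 7–10–4; 7–9–4.
That gives 2 distinct shortest paths.

2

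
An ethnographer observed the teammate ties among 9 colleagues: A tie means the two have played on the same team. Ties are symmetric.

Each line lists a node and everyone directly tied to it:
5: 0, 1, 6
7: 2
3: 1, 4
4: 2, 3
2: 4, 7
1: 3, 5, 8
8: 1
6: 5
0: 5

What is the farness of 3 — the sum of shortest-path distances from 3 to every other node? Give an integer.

Distances from 3: 0:3, 1:1, 2:2, 4:1, 5:2, 6:3, 7:3, 8:2.
Sum = 3 + 1 + 2 + 1 + 2 + 3 + 3 + 2 = 17.

17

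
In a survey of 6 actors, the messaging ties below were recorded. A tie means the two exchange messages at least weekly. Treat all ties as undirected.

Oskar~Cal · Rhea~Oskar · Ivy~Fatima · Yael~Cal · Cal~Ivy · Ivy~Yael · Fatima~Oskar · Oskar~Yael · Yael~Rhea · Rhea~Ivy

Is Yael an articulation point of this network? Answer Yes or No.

Even without Yael, every remaining node can still reach every other (the residual graph is connected), so Yael is not a cut vertex.

No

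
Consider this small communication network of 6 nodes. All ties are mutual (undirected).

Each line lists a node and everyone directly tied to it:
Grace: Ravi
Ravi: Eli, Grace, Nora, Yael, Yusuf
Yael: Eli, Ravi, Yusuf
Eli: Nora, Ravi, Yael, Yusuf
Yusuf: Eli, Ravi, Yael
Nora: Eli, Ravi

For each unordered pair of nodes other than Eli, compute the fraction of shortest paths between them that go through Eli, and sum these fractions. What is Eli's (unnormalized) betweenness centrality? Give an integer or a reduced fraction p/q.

Pairs whose geodesics pass through Eli — Yusuf–Nora: 1/2; Nora–Yael: 1/2.
All other pairs contribute 0.
Summing the contributions gives betweenness(Eli) = 1.

1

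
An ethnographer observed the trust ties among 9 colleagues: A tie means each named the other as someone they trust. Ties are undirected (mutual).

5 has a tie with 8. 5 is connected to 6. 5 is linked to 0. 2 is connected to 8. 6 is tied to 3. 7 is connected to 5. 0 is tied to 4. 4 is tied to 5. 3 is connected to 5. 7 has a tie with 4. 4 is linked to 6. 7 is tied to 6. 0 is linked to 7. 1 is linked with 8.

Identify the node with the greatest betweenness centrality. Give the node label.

5

Unnormalized betweenness of each node: 0:0, 1:0, 2:0, 3:0, 4:1/3, 5:52/3, 6:1, 7:1/3, 8:13.
5 has the largest value, 52/3, making it the main broker — the node through which the most shortest paths run.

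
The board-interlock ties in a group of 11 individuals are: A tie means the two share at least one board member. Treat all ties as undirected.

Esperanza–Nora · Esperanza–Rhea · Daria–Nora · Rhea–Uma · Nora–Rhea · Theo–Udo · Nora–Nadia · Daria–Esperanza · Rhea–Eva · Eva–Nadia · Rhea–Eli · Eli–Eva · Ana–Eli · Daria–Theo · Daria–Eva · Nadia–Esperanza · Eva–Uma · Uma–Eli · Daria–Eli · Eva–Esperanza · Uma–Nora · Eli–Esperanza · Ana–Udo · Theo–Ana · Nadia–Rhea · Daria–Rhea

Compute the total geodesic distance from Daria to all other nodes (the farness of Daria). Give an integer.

14

Distances from Daria: Ana:2, Eli:1, Esperanza:1, Eva:1, Nadia:2, Nora:1, Rhea:1, Theo:1, Udo:2, Uma:2.
Sum = 2 + 1 + 1 + 1 + 2 + 1 + 1 + 1 + 2 + 2 = 14.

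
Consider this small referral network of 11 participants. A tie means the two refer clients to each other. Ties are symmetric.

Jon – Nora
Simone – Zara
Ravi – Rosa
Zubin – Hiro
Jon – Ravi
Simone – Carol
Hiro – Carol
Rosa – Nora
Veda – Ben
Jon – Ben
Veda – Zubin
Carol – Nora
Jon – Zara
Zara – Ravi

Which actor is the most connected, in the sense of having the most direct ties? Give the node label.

Degrees — Ben:2, Carol:3, Hiro:2, Jon:4, Nora:3, Ravi:3, Rosa:2, Simone:2, Veda:2, Zara:3, Zubin:2.
The maximum is 4, attained only by Jon.

Jon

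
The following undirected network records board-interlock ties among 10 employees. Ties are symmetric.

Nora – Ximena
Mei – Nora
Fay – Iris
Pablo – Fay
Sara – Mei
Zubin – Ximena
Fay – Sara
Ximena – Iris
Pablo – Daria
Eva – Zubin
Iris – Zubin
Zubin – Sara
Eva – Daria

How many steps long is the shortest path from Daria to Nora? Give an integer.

4

One shortest route is Daria – Eva – Zubin – Ximena – Nora, which uses 4 edges, and at distance 3 from Daria we only reach {Iris, Sara, Ximena}, which does not include Nora. So d(Daria,Nora) = 4.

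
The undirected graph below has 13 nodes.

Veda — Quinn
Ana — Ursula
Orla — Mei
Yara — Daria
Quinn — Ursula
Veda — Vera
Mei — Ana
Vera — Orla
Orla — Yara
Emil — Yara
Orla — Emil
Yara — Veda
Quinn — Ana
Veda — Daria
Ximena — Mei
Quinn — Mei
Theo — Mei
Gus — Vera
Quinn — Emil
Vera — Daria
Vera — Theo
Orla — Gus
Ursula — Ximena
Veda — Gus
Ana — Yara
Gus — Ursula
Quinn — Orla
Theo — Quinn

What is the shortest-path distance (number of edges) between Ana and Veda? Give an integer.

One shortest route is Ana – Yara – Veda, which uses 2 edges, and Ana and Veda are not directly tied, so nothing shorter exists. So d(Ana,Veda) = 2.

2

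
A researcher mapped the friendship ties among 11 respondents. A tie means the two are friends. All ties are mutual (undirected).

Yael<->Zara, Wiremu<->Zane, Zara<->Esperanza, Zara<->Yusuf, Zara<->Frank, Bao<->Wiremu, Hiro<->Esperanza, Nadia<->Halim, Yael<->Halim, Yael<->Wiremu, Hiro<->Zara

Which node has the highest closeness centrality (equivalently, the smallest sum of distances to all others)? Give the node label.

Yael

Farness (sum of distances to all others) for each node — Bao:31, Esperanza:26, Frank:27, Halim:24, Hiro:26, Nadia:33, Wiremu:22, Yael:17, Yusuf:27, Zane:31, Zara:18.
The smallest farness is 17, for Yael, so Yael has the highest closeness.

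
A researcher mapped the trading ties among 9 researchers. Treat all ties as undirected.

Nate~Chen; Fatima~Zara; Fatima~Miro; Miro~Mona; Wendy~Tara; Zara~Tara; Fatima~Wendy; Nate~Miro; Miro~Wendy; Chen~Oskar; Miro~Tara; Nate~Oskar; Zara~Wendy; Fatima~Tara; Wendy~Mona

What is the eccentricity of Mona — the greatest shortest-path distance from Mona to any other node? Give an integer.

Distances from Mona: Chen:3, Fatima:2, Miro:1, Nate:2, Oskar:3, Tara:2, Wendy:1, Zara:2.
The largest is 3 (to Oskar and Chen), so the eccentricity of Mona is 3.

3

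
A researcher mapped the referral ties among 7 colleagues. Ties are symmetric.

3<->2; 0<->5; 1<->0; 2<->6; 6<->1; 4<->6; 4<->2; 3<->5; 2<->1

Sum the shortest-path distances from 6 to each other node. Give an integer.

Distances from 6: 0:2, 1:1, 2:1, 3:2, 4:1, 5:3.
Sum = 2 + 1 + 1 + 2 + 1 + 3 = 10.

10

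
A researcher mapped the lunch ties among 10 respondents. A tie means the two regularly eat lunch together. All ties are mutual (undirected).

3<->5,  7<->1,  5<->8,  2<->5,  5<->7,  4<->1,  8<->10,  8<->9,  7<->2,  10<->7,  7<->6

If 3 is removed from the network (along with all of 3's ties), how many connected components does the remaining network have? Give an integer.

1

3's neighbors (5) remain reachable from one another through other ties, so the rest of the network stays in one piece.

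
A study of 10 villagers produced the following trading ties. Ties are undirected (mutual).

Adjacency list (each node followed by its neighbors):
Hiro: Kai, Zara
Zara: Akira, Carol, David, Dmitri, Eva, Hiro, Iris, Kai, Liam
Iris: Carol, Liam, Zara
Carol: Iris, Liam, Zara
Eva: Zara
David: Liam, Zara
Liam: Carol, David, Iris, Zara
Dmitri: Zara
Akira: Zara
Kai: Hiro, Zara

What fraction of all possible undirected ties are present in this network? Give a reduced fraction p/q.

There are 14 edges and 10 nodes, so the maximum possible is C(10,2) = 45.
Density = 14/45.

14/45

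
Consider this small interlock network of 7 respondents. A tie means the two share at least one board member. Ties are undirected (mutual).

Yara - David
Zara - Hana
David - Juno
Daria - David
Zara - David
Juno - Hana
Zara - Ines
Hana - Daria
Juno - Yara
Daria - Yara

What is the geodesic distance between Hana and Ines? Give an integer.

2

One shortest route is Hana – Zara – Ines, which uses 2 edges, and Hana and Ines are not directly tied, so nothing shorter exists. So d(Hana,Ines) = 2.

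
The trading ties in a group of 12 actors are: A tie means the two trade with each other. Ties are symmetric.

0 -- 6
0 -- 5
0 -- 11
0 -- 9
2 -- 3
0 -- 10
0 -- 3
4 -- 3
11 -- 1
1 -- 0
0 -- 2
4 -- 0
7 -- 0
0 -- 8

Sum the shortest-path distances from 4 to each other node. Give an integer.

Distances from 4: 0:1, 1:2, 2:2, 3:1, 5:2, 6:2, 7:2, 8:2, 9:2, 10:2, 11:2.
Sum = 1 + 2 + 2 + 1 + 2 + 2 + 2 + 2 + 2 + 2 + 2 = 20.

20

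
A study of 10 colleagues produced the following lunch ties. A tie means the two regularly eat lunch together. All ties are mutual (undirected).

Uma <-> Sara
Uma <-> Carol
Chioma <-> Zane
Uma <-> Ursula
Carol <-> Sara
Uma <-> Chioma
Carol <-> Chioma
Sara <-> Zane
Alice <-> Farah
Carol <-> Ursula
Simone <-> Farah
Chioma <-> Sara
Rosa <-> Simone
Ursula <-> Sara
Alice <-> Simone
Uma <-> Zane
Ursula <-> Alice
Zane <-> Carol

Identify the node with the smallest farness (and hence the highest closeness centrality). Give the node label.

Ursula

Farness (sum of distances to all others) for each node — Alice:17, Carol:17, Chioma:22, Farah:23, Rosa:30, Sara:17, Simone:22, Uma:17, Ursula:15, Zane:22.
The smallest farness is 15, for Ursula, so Ursula has the highest closeness.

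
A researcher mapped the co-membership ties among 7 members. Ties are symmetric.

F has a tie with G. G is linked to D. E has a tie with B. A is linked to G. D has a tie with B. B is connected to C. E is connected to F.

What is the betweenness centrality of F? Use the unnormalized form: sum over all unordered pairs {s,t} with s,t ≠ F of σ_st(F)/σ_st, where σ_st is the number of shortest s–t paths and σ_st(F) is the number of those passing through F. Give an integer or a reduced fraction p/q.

2

Pairs whose geodesics pass through F — E–G: 1; E–A: 1.
All other pairs contribute 0.
Summing the contributions gives betweenness(F) = 2.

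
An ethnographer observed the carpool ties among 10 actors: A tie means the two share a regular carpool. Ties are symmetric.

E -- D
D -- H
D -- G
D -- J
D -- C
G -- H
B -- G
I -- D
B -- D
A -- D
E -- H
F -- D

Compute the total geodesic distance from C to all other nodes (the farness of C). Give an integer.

17

Distances from C: A:2, B:2, D:1, E:2, F:2, G:2, H:2, I:2, J:2.
Sum = 2 + 2 + 1 + 2 + 2 + 2 + 2 + 2 + 2 = 17.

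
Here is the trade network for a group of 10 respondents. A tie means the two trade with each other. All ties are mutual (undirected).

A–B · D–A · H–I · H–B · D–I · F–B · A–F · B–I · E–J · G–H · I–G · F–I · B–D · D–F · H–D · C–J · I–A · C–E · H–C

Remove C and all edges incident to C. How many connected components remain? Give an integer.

Without C, the remaining ties split the others into: {A, B, D, F, G, H, I}; {E, J}.
That's 2 separate components.

2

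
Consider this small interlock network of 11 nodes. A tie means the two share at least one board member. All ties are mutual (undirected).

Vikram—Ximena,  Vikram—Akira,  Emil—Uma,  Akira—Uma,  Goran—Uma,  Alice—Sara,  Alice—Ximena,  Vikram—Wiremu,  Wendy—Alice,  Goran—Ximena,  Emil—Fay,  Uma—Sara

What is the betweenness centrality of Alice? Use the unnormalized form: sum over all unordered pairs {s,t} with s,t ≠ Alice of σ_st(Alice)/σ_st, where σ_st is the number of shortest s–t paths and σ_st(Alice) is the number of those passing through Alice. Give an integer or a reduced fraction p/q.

11

Pairs whose geodesics pass through Alice — Goran–Wendy: 1; Emil–Wendy: 1; Fay–Wendy: 1; Sara–Wiremu: 1/2; Sara–Wendy: 1; Sara–Vikram: 1/2; Sara–Ximena: 1; Wiremu–Wendy: 1; Wendy–Uma: 1; Wendy–Vikram: 1; Wendy–Ximena: 1; Wendy–Akira: 2/2.
All other pairs contribute 0.
Summing the contributions gives betweenness(Alice) = 11.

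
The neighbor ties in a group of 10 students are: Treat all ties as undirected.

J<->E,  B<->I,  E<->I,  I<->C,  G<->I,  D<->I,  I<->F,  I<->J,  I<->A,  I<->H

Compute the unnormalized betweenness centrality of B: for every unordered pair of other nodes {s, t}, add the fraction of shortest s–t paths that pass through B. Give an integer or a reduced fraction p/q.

No shortest path between any pair of other nodes passes through B.
Summing the contributions gives betweenness(B) = 0.

0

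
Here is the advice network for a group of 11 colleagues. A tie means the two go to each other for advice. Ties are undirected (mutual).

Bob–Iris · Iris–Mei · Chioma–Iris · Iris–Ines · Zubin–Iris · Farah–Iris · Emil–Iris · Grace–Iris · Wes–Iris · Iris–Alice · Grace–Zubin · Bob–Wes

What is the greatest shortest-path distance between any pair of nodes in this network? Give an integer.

2

Eccentricity of each node (its greatest distance to any other): Alice:2, Bob:2, Chioma:2, Emil:2, Farah:2, Grace:2, Ines:2, Iris:1, Mei:2, Wes:2, Zubin:2.
The maximum eccentricity is 2, realized for instance by the pair Wes–Alice via Wes – Iris – Alice. So the diameter is 2.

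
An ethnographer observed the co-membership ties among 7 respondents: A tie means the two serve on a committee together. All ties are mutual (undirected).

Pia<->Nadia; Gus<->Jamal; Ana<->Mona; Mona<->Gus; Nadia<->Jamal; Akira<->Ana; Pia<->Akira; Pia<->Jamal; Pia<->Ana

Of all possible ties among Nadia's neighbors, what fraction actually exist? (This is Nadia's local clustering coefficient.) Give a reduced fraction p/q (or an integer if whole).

Nadia's neighbors: Jamal and Pia (k = 2).
Possible neighbor pairs: C(2,2) = 1. Edges among them: Jamal–Pia → e = 1.
Clustering(Nadia) = 1/1.

1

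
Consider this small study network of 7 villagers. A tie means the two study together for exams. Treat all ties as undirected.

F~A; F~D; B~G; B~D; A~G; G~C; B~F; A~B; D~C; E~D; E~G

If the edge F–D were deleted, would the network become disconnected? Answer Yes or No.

Even without that edge, F still reaches D via F – B – D, so the network stays connected. Not a bridge.

No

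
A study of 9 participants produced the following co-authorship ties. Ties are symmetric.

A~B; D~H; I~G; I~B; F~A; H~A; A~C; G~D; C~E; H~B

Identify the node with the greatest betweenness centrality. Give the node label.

Unnormalized betweenness of each node: A:17, B:7, C:7, D:3, E:0, F:0, G:1, H:7, I:3.
A has the largest value, 17, making it the main broker — the node through which the most shortest paths run.

A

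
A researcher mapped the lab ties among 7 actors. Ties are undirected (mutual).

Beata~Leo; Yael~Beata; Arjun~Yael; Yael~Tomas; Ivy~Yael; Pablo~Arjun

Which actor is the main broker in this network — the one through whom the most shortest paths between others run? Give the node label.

Yael

Unnormalized betweenness of each node: Arjun:5, Beata:5, Ivy:0, Leo:0, Pablo:0, Tomas:0, Yael:13.
Yael has the largest value, 13, making it the main broker — the node through which the most shortest paths run.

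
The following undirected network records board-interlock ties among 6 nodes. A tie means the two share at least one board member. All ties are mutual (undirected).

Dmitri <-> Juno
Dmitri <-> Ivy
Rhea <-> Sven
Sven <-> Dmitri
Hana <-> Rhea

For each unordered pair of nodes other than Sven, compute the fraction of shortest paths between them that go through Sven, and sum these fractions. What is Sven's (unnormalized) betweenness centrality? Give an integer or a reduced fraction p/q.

Pairs whose geodesics pass through Sven — Juno–Rhea: 1; Juno–Hana: 1; Rhea–Ivy: 1; Rhea–Dmitri: 1; Ivy–Hana: 1; Dmitri–Hana: 1.
All other pairs contribute 0.
Summing the contributions gives betweenness(Sven) = 6.

6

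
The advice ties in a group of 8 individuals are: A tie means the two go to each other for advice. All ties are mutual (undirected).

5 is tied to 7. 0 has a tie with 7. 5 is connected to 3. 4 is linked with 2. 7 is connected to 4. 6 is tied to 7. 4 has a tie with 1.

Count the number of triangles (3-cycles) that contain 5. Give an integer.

5's neighbors are 3 and 7, but none of them are tied to each other, so no triangle contains 5.

0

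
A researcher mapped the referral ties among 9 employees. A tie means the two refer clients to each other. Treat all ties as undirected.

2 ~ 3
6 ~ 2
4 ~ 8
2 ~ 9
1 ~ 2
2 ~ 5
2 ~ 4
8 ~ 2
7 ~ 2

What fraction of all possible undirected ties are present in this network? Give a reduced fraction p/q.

There are 9 edges and 9 nodes, so the maximum possible is C(9,2) = 36.
Density = 9/36 = 1/4.

1/4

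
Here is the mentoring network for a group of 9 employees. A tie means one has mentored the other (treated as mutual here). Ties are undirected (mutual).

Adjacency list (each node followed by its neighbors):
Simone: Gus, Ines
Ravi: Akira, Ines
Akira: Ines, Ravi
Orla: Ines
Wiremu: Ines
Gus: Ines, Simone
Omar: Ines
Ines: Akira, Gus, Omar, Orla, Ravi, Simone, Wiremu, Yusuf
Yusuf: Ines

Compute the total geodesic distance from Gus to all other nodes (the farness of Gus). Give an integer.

14

Distances from Gus: Akira:2, Ines:1, Omar:2, Orla:2, Ravi:2, Simone:1, Wiremu:2, Yusuf:2.
Sum = 2 + 1 + 2 + 2 + 2 + 1 + 2 + 2 = 14.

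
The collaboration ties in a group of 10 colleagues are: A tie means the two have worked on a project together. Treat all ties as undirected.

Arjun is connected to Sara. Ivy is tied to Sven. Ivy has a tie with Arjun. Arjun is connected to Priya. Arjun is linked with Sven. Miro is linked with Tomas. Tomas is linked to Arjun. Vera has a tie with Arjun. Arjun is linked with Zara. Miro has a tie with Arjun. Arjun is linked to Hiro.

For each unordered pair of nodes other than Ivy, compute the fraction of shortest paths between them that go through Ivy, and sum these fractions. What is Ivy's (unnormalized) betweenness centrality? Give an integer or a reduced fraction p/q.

No shortest path between any pair of other nodes passes through Ivy.
Summing the contributions gives betweenness(Ivy) = 0.

0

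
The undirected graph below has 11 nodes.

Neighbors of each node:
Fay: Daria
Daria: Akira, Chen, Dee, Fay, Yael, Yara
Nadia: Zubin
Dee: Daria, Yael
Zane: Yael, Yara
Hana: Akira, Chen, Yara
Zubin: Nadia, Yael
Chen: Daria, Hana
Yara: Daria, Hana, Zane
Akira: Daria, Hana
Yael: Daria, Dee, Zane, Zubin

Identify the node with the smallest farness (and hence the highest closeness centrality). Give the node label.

Daria

Farness (sum of distances to all others) for each node — Akira:22, Chen:22, Daria:15, Dee:20, Fay:24, Hana:25, Nadia:33, Yael:17, Yara:20, Zane:22, Zubin:24.
The smallest farness is 15, for Daria, so Daria has the highest closeness.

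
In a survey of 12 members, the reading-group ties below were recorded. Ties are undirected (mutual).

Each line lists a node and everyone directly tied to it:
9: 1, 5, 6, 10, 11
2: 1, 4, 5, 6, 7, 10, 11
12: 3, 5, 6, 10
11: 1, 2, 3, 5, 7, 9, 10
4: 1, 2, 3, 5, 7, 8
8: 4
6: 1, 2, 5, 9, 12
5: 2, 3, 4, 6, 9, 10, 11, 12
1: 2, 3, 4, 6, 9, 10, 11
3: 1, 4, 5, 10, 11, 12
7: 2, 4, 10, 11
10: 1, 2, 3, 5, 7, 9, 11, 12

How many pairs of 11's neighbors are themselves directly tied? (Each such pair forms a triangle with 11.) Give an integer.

11's neighbors: 1, 2, 3, 5, 7, 9, and 10.
Neighbor pairs that are themselves tied: 11–1–2; 11–1–3; 11–1–9; 11–1–10; 11–2–5; 11–2–7; 11–2–10; 11–3–5; 11–3–10; 11–5–9; 11–5–10; 11–7–10; 11–9–10. Each forms one triangle with 11, for 13 in total.

13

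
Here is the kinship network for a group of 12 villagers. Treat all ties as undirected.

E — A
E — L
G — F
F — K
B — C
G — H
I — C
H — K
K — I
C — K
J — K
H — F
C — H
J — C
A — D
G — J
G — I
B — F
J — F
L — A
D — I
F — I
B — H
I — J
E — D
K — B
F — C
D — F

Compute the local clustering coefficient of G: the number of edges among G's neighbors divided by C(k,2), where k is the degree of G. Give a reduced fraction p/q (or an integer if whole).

G's neighbors: F, H, I, and J (k = 4).
Possible neighbor pairs: C(4,2) = 6. Edges among them: F–H, F–I, F–J, I–J → e = 4.
Clustering(G) = 4/6 = 2/3.

2/3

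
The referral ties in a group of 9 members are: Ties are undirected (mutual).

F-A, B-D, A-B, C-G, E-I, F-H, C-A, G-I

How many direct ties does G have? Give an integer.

G is directly tied to C and I. That is 2 neighbors, so the degree of G is 2.

2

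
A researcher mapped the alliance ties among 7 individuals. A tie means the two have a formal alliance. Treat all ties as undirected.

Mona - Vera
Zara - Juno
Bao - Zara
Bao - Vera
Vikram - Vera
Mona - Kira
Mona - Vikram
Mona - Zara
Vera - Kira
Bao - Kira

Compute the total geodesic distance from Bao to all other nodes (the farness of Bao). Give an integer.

Distances from Bao: Juno:2, Kira:1, Mona:2, Vera:1, Vikram:2, Zara:1.
Sum = 2 + 1 + 2 + 1 + 2 + 1 = 9.

9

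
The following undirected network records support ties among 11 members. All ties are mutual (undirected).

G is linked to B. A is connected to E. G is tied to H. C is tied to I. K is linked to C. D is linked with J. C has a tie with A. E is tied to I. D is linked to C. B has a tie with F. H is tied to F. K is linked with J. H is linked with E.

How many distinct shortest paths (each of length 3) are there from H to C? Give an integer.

2

The shortest distance is 3. The length-3 paths are: H–E–A–C; H–E–I–C.
That gives 2 distinct shortest paths.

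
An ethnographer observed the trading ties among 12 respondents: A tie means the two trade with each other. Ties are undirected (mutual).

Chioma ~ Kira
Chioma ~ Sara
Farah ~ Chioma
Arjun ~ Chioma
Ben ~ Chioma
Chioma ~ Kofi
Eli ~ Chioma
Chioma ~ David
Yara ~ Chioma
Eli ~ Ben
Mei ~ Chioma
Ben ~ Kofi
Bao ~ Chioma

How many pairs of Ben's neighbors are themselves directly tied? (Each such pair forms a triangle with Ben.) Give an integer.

Ben's neighbors: Chioma, Eli, and Kofi.
Neighbor pairs that are themselves tied: Ben–Chioma–Eli; Ben–Chioma–Kofi. Each forms one triangle with Ben, for 2 in total.

2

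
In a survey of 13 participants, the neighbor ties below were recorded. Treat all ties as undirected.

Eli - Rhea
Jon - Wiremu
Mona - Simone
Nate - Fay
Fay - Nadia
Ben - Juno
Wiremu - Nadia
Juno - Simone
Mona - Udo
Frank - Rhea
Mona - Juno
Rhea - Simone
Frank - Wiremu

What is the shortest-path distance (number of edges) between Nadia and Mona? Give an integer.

5

One shortest route is Nadia – Wiremu – Frank – Rhea – Simone – Mona, which uses 5 edges, and at distance 4 from Nadia we only reach {Eli, Simone}, which does not include Mona. So d(Nadia,Mona) = 5.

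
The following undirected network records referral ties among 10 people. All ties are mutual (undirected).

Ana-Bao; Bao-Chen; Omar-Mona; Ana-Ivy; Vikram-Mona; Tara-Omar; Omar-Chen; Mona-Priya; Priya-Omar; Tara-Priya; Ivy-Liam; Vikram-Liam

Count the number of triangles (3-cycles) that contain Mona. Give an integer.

1

Mona's neighbors: Omar, Priya, and Vikram.
Neighbor pairs that are themselves tied: Mona–Omar–Priya. Each forms one triangle with Mona, for 1 in total.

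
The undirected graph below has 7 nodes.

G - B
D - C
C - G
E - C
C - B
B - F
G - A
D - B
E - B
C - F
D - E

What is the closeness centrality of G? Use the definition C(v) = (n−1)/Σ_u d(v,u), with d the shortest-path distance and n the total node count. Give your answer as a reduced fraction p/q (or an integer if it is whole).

Distances from G: A:1, B:1, C:1, D:2, E:2, F:2. Sum = 9.
n = 7, so closeness = 6/9 = 2/3.

2/3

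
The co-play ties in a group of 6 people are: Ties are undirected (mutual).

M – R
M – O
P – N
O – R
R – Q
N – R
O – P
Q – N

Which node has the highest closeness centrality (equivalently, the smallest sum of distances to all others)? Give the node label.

Farness (sum of distances to all others) for each node — M:8, N:7, O:7, P:8, Q:8, R:6.
The smallest farness is 6, for R, so R has the highest closeness.

R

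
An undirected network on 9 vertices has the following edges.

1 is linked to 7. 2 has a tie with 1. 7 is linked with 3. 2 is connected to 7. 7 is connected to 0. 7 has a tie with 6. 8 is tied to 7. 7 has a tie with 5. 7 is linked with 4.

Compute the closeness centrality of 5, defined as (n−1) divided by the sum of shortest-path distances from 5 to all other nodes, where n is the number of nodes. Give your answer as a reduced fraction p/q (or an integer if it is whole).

Distances from 5: 0:2, 1:2, 2:2, 3:2, 4:2, 6:2, 7:1, 8:2. Sum = 15.
n = 9, so closeness = 8/15.

8/15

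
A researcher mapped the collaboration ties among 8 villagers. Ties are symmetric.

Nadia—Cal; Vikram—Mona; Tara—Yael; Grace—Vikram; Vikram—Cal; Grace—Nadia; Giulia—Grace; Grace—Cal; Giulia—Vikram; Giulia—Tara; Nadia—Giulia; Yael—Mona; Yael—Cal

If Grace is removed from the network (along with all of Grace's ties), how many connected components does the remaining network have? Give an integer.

Grace's neighbors (Cal, Giulia, Nadia, and Vikram) remain reachable from one another through other ties, so the rest of the network stays in one piece.

1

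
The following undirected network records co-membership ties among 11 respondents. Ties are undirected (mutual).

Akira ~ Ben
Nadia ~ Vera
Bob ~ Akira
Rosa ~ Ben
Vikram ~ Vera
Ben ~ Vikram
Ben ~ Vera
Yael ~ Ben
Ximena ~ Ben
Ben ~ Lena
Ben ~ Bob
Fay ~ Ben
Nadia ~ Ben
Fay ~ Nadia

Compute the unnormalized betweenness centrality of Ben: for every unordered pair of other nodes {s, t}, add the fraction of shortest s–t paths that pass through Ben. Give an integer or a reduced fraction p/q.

40

Pairs whose geodesics pass through Ben — Ximena–Vera: 1; Ximena–Yael: 1; Ximena–Vikram: 1; Ximena–Lena: 1; Ximena–Fay: 1; Ximena–Bob: 1; Ximena–Rosa: 1; Ximena–Akira: 1; Ximena–Nadia: 1; Vera–Yael: 1; Vera–Lena: 1; Vera–Fay: 1/2; Vera–Bob: 1; Vera–Rosa: 1 … (+27 more pairs).
All other pairs contribute 0.
Summing the contributions gives betweenness(Ben) = 40.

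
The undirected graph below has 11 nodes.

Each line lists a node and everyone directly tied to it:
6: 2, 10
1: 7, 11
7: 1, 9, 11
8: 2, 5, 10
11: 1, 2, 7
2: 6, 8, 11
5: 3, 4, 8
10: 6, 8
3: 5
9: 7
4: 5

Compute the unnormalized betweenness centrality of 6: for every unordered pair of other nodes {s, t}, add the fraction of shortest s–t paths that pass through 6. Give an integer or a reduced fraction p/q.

5/2

Pairs whose geodesics pass through 6 — 10–2: 1/2; 10–11: 1/2; 10–7: 1/2; 10–1: 1/2; 10–9: 1/2.
All other pairs contribute 0.
Summing the contributions gives betweenness(6) = 5/2.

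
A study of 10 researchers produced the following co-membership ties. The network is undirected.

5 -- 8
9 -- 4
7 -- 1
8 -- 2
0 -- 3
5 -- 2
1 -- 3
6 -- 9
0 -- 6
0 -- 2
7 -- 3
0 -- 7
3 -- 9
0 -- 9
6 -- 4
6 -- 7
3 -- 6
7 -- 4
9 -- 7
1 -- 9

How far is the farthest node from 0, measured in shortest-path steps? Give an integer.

2

Distances from 0: 1:2, 2:1, 3:1, 4:2, 5:2, 6:1, 7:1, 8:2, 9:1.
The largest is 2 (to 1, 4, 8, and 5), so the eccentricity of 0 is 2.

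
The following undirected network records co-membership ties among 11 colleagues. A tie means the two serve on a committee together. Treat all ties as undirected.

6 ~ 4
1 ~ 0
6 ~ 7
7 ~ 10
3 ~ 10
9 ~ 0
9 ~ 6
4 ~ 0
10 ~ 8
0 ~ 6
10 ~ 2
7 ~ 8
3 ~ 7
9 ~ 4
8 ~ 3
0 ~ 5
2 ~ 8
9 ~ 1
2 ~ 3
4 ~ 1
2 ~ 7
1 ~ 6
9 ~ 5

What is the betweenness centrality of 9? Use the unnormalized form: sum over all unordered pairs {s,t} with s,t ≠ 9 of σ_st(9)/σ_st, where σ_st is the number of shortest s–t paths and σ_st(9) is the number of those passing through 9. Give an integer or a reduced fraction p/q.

Pairs whose geodesics pass through 9 — 3–5: 1/2; 2–5: 1/2; 10–5: 1/2; 7–5: 1/2; 8–5: 1/2; 6–5: 1/2; 4–5: 1/2; 5–1: 1/2.
All other pairs contribute 0.
Summing the contributions gives betweenness(9) = 4.

4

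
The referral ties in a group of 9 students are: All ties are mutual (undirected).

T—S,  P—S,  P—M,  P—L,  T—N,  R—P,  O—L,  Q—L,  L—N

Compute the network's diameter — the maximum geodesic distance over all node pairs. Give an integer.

Eccentricity of each node (its greatest distance to any other): L:2, M:3, N:3, O:3, P:2, Q:3, R:3, S:3, T:3.
The maximum eccentricity is 3, realized for instance by the pair S–Q via S – P – L – Q. So the diameter is 3.

3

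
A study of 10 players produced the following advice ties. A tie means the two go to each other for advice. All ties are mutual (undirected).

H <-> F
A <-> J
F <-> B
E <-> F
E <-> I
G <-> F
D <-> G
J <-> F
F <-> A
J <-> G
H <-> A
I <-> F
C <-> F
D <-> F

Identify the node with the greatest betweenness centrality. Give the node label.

Unnormalized betweenness of each node: A:1/2, B:0, C:0, D:0, E:0, F:59/2, G:1/2, H:0, I:0, J:1/2.
F has the largest value, 59/2, making it the main broker — the node through which the most shortest paths run.

F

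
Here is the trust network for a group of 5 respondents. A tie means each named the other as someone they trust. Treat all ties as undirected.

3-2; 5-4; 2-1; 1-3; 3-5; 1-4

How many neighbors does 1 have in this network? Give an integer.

1 is directly tied to 2, 3, and 4. That is 3 neighbors, so the degree of 1 is 3.

3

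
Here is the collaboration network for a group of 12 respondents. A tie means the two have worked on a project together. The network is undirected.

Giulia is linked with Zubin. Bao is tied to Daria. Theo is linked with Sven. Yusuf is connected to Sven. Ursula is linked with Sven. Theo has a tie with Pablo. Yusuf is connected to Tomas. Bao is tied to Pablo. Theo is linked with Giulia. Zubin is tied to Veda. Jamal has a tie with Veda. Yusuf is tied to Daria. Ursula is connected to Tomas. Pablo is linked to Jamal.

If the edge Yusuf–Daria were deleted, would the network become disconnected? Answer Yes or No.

No

Even without that edge, Yusuf still reaches Daria via Yusuf – Sven – Theo – Pablo – Bao – Daria, so the network stays connected. Not a bridge.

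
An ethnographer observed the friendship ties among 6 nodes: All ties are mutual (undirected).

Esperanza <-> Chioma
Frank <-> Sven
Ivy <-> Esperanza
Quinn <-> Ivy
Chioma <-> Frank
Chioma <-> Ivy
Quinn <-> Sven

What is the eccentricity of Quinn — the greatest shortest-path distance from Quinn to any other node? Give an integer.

2

Distances from Quinn: Chioma:2, Esperanza:2, Frank:2, Ivy:1, Sven:1.
The largest is 2 (to Chioma, Esperanza, and Frank), so the eccentricity of Quinn is 2.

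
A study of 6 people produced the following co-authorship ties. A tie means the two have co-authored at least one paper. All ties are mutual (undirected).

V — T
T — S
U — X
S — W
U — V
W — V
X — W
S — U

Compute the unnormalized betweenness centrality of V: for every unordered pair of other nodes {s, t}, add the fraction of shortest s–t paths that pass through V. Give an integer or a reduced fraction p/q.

Pairs whose geodesics pass through V — T–U: 1/2; T–X: 2/4; T–W: 1/2; U–W: 1/3.
All other pairs contribute 0.
Summing the contributions gives betweenness(V) = 11/6.

11/6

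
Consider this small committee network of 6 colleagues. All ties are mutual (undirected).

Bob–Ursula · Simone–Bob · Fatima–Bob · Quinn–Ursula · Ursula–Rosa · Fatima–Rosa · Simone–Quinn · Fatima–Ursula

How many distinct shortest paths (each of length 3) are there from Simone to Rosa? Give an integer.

3

The shortest distance is 3. The length-3 paths are: Simone–Bob–Fatima–Rosa; Simone–Quinn–Ursula–Rosa; Simone–Bob–Ursula–Rosa.
That gives 3 distinct shortest paths.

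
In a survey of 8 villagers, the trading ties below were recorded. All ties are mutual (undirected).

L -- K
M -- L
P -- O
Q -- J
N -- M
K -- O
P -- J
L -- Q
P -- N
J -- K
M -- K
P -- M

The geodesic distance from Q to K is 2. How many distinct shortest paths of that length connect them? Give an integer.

The shortest distance is 2. The length-2 paths are: Q–J–K; Q–L–K.
That gives 2 distinct shortest paths.

2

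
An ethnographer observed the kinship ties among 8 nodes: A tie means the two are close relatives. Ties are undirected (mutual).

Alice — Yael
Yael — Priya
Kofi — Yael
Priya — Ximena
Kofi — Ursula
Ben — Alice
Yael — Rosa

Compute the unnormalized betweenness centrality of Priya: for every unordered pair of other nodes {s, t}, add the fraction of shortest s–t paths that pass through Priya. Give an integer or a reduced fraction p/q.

Pairs whose geodesics pass through Priya — Rosa–Ximena: 1; Ben–Ximena: 1; Kofi–Ximena: 1; Alice–Ximena: 1; Yael–Ximena: 1; Ursula–Ximena: 1.
All other pairs contribute 0.
Summing the contributions gives betweenness(Priya) = 6.

6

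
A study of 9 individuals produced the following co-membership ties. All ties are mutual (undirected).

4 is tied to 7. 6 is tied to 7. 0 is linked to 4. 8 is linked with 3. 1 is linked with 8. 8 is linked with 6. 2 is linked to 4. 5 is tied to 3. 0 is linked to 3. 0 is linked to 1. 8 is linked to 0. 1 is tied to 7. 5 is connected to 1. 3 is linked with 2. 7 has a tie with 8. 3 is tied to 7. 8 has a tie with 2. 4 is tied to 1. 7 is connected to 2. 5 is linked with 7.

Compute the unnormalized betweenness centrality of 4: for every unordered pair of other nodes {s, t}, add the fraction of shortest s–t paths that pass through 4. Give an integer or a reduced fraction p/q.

Pairs whose geodesics pass through 4 — 0–2: 1/3; 0–7: 1/4; 1–2: 1/3.
All other pairs contribute 0.
Summing the contributions gives betweenness(4) = 11/12.

11/12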